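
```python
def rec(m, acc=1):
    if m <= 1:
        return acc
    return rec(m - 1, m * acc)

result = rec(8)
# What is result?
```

Accumulator trace (n, acc): (8, 1) -> (7, 8) -> (6, 56) -> (5, 336) -> (4, 1680) -> (3, 6720) -> (2, 20160) -> (1, 40320) -> return 40320

Answer: 40320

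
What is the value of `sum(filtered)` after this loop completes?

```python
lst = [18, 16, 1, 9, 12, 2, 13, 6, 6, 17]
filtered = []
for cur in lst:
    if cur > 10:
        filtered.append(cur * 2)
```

Sum of doubled values > 10
`filtered` takes the values: [] → [36] → [36, 32] → [36, 32, 24] → [36, 32, 24, 26] → [36, 32, 24, 26, 34]
So `sum(filtered)` = 152

Answer: 152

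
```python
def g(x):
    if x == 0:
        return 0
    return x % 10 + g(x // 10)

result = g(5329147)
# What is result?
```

Sum of digits of 5329147: 7 + 4 + 1 + 9 + 2 + 3 + 5 = 31

Answer: 31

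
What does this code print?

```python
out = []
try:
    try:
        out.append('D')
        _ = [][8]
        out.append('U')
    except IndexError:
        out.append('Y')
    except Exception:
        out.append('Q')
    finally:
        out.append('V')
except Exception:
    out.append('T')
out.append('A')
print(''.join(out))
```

Execution trace: 'D' (inner try body) → 'Y' (inner except IndexError) → 'V' (inner finally) → 'A' (after the try/except). Output: DYVA

Answer: DYVA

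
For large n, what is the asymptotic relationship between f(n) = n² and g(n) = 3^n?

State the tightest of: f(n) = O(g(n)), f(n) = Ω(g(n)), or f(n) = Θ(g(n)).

n² vs 3^n: f(n) = O(g(n)) but not Ω(g(n)) — 3^n grows strictly faster than n².

Answer: f(n) = O(g(n)) but not Ω(g(n)) — 3^n grows strictly faster than n².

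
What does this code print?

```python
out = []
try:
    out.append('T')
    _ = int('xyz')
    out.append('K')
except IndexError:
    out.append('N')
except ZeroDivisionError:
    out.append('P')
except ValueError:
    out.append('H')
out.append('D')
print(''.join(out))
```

Execution trace: 'T' (try body) → 'H' (except ValueError) → 'D' (after the try/except). Output: THD

Answer: THD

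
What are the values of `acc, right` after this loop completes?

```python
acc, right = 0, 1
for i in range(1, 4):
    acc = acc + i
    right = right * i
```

Sum and factorial of 1 to 3
`acc, right` takes the values: (0, 1) → (1, 1) → (3, 1) → (3, 2) → (6, 2) → (6, 6)

Answer: 6, 6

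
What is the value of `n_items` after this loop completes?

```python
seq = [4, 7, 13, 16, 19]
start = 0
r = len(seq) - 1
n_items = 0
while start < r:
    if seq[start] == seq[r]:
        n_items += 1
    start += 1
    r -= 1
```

Count matching pairs from ends
`n_items` takes the values: 0

Answer: 0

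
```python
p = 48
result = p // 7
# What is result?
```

Trace:
`p = 48` → p = 48
`result = p // 7` → result = 6
So result = 6

Answer: 6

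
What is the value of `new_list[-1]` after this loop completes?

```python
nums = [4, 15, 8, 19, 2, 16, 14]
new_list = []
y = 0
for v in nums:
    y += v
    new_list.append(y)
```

Cumulative sum ends at 78
`new_list` takes the values: [] → [4] → [4, 19] → [4, 19, 27] → [4, 19, 27, 46] → [4, 19, 27, 46, 48] → [4, 19, 27, 46, 48, 64] → [4, 19, 27, 46, 48, 64, 78]
So `new_list[-1]` = 78

Answer: 78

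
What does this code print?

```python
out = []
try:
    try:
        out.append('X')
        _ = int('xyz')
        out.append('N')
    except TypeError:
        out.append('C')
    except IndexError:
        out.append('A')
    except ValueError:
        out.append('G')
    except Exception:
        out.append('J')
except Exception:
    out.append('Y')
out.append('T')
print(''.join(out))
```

Execution trace: 'X' (inner try body) → 'G' (inner except ValueError) → 'T' (after the try/except). Output: XGT

Answer: XGT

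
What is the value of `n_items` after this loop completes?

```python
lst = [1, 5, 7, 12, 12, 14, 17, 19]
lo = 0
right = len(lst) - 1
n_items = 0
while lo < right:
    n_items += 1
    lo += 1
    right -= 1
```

Iterations until pointers meet (list length 8)
`n_items` takes the values: 0 → 1 → 2 → 3 → 4

Answer: 4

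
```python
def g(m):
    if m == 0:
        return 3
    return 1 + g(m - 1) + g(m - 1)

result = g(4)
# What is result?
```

g(m) = 1 + 2·g(m-1), g(0)=3. Closed form: (3+1)·2^4 - 1 = 63.

Answer: 63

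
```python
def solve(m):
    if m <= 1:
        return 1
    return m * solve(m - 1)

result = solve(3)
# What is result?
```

solve(3) = 3 * 2 * 1 = 6

Answer: 6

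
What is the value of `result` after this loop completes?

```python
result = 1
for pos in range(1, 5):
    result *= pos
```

4! = 24
`result` takes the values: 1 → 2 → 6 → 24

Answer: 24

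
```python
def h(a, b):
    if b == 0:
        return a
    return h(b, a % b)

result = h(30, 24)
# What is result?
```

h(30, 24) -> h(24, 6) -> h(6, 0) -> 6

Answer: 6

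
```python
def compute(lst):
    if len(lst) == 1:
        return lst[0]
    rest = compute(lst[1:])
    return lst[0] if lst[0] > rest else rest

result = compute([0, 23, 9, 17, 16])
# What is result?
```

Recursive max over [0, 23, 9, 17, 16] = 23

Answer: 23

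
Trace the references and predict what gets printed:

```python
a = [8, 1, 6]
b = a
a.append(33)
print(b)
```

Key concept: basic list aliasing.
Step by step:
`a = [8, 1, 6]` → a = [8, 1, 6]
`b = a` → b = [8, 1, 6] (same object as a)
`a.append(33)` → a = [8, 1, 6, 33] (same object as b); b = [8, 1, 6, 33] (same object as a)
`print(b)` → prints [8, 1, 6, 33]

Answer: [8, 1, 6, 33]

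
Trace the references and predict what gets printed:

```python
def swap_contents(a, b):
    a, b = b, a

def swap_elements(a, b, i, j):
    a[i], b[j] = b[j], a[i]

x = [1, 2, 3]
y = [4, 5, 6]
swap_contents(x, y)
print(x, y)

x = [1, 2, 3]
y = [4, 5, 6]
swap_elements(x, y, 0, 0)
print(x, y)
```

Key concept: parameter rebinding vs mutation.
Step by step:
`x = [1, 2, 3]` → x = [1, 2, 3]
`y = [4, 5, 6]` → y = [4, 5, 6]
`swap_contents(x, y)` → no visible change to tracked variables
`print(x, y)` → prints [1, 2, 3] [4, 5, 6]
`x = [1, 2, 3]` → x = [1, 2, 3]
`y = [4, 5, 6]` → y = [4, 5, 6]
`swap_elements(x, y, 0, 0)` → x = [4, 2, 3]; y = [1, 5, 6]
`print(x, y)` → prints [4, 2, 3] [1, 5, 6]

Answer:
[1, 2, 3] [4, 5, 6]
[4, 2, 3] [1, 5, 6]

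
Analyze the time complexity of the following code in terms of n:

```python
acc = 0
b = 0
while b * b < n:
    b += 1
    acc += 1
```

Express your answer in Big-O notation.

Each loop level contributes: √n. Multiplying the contributions gives O(√n).

Answer: O(√n)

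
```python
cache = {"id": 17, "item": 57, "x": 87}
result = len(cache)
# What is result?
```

Trace:
`cache = {"id": 17, "item": 57, "x": 87}` → cache = {'id': 17, 'item': 57, 'x': 87}
`result = len(cache)` → result = 3
So result = 3

Answer: 3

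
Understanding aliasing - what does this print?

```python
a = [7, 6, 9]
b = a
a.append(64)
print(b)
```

Key concept: basic list aliasing.
Step by step:
`a = [7, 6, 9]` → a = [7, 6, 9]
`b = a` → b = [7, 6, 9] (same object as a)
`a.append(64)` → a = [7, 6, 9, 64] (same object as b); b = [7, 6, 9, 64] (same object as a)
`print(b)` → prints [7, 6, 9, 64]

Answer: [7, 6, 9, 64]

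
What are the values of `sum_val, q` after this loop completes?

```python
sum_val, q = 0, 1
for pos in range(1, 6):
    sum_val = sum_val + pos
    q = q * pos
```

Sum and factorial of 1 to 5
`sum_val, q` takes the values: (0, 1) → (1, 1) → (3, 1) → (3, 2) → (6, 2) → (6, 6) → (10, 6) → (10, 24) → (15, 24) → (15, 120)

Answer: 15, 120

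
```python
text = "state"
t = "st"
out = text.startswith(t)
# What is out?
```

Trace:
`text = "state"` → text = 'state'
`t = "st"` → t = 'st'
`out = text.startswith(t)` → out = True
So out = True

Answer: True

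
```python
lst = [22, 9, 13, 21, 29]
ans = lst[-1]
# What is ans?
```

Trace:
`lst = [22, 9, 13, 21, 29]` → lst = [22, 9, 13, 21, 29]
`ans = lst[-1]` → ans = 29
So ans = 29

Answer: 29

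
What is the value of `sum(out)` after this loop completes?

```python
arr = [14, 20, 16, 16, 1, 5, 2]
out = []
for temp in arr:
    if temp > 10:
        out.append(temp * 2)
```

Sum of doubled values > 10
`out` takes the values: [] → [28] → [28, 40] → [28, 40, 32] → [28, 40, 32, 32]
So `sum(out)` = 132

Answer: 132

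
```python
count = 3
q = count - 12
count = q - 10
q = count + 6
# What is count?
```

Trace:
`count = 3` → count = 3
`q = count - 12` → q = -9
`count = q - 10` → count = -19
`q = count + 6` → q = -13
So count = -19

Answer: -19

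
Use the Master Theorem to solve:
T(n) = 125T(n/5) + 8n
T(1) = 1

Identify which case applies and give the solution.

a=125, b=5, f(n)=8n. log_5(125) = 3. Since c=1 < 3, Case 1 applies: T(n) = Θ(n^log_b(a)) = O(n^3).

Answer: O(n^3) - Case 1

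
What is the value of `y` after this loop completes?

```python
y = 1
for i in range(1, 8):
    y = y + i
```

Start at 1, add 1 through 7
`y` takes the values: 1 → 2 → 4 → 7 → 11 → 16 → 22 → 29

Answer: 29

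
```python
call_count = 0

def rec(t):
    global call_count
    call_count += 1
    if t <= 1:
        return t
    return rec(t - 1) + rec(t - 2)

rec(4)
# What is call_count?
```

Calls(t) = 1 + Calls(t-1) + Calls(t-2); Calls(0)=Calls(1)=1. For t=4 this gives 9.

Answer: 9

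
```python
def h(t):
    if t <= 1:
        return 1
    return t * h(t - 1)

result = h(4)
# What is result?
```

h(4) = 4 * 3 * 2 * 1 = 24

Answer: 24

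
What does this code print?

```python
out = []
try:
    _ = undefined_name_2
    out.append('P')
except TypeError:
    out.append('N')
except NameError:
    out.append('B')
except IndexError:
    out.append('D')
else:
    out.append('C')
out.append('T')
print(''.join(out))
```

Execution trace: 'B' (except NameError) → 'T' (after the try/except). Output: BT

Answer: BT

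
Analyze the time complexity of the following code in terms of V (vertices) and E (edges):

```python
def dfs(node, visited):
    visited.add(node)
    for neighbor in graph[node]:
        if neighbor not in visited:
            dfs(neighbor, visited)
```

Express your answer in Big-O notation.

This is Depth-first search (recursive). Time complexity: O(V + E).

Answer: O(V + E)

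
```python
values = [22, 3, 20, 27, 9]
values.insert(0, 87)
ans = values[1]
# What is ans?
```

Trace:
`values = [22, 3, 20, 27, 9]` → values = [22, 3, 20, 27, 9]
`values.insert(0, 87)` → values = [87, 22, 3, 20, 27, 9]
`ans = values[1]` → ans = 22
So ans = 22

Answer: 22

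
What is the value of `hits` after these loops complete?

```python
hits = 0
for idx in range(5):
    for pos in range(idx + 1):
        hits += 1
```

Triangle: 1 + 2 + ... + 5
`hits` takes the values: 0 → 1 → 2 → 3 → 4 → 5 → 6 → 7 → 8 → 9 → 10 → 11 → 12 → 13 → 14 → 15

Answer: 15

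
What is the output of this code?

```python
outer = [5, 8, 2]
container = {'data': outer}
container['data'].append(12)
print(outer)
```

Key concept: dict holds reference to list.
Step by step:
`outer = [5, 8, 2]` → outer = [5, 8, 2]
`container = {'data': outer}` → container = {'data': [5, 8, 2]}
`container['data'].append(12)` → outer = [5, 8, 2, 12]; container = {'data': [5, 8, 2, 12]}
`print(outer)` → prints [5, 8, 2, 12]

Answer: [5, 8, 2, 12]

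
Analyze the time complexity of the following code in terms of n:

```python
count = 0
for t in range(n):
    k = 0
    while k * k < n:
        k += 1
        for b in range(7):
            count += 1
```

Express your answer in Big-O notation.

Each loop level contributes: n × √n × 1. Multiplying the contributions gives O(n√n).

Answer: O(n√n)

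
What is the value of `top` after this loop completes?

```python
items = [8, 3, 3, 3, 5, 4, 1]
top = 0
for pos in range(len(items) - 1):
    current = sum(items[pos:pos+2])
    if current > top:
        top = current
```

Max sum of 2-element window in [8, 3, 3, 3, 5, 4, 1]
`top` takes the values: 0 → 11

Answer: 11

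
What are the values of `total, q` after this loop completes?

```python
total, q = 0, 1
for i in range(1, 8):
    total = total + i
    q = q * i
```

Sum and factorial of 1 to 7
`total, q` takes the values: (0, 1) → (1, 1) → (3, 1) → (3, 2) → (6, 2) → (6, 6) → (10, 6) → (10, 24) → (15, 24) → (15, 120) → (21, 120) → (21, 720) → (28, 720) → (28, 5040)

Answer: 28, 5040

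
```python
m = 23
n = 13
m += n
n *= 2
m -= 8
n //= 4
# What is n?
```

Trace:
`m = 23` → m = 23
`n = 13` → n = 13
`m += n` → m = 36
`n *= 2` → n = 26
`m -= 8` → m = 28
`n //= 4` → n = 6
So n = 6

Answer: 6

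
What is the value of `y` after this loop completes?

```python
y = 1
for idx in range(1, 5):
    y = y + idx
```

Start at 1, add 1 through 4
`y` takes the values: 1 → 2 → 4 → 7 → 11

Answer: 11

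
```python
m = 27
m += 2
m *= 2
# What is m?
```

Trace:
`m = 27` → m = 27
`m += 2` → m = 29
`m *= 2` → m = 58
So m = 58

Answer: 58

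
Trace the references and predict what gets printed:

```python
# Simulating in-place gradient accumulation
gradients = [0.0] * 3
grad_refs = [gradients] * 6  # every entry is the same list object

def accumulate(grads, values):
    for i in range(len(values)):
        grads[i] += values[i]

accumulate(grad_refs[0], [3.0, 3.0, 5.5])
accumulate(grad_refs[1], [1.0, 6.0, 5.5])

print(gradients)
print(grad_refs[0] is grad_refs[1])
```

Key concept: gradient accumulation aliasing.
Step by step:
`gradients = [0.0] * 3` → gradients = [0.0, 0.0, 0.0]
`grad_refs = [gradients] * 6` → grad_refs = [[0.0, 0.0, 0.0], [0.0, 0.0, 0.0], [0.0, 0.0, 0.0], [0.0, 0.0, 0.0], [0.0, 0.0, 0.0], [0.0, 0.0, 0.0]]
`accumulate(grad_refs[0], [3.0, 3.0, 5.5])` → gradients = [3.0, 3.0, 5.5]; grad_refs = [[3.0, 3.0, 5.5], [3.0, 3.0, 5.5], [3.0, 3.0, 5.5], [3.0, 3.0, 5.5], [3.0, 3.0, 5.5], [3.0, 3.0, 5.5]]
`accumulate(grad_refs[1], [1.0, 6.0, 5.5])` → gradients = [4.0, 9.0, 11.0]; grad_refs = [[4.0, 9.0, 11.0], [4.0, 9.0, 11.0], [4.0, 9.0, 11.0], [4.0, 9.0, 11.0], [4.0, 9.0, 11.0], [4.0, 9.0, 11.0]]
`print(gradients)` → prints [4.0, 9.0, 11.0]
`print(grad_refs[0] is grad_refs[1])` → prints True

Answer:
[4.0, 9.0, 11.0]
True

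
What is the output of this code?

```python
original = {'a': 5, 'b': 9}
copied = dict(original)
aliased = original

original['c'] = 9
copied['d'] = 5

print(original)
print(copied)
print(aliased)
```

Key concept: dict() creates copy, assignment creates alias.
Step by step:
`original = {'a': 5, 'b': 9}` → original = {'a': 5, 'b': 9}
`copied = dict(original)` → copied = {'a': 5, 'b': 9}
`aliased = original` → aliased = {'a': 5, 'b': 9} (same object as original)
`original['c'] = 9` → original = {'a': 5, 'b': 9, 'c': 9} (same object as aliased); aliased = {'a': 5, 'b': 9, 'c': 9} (same object as original)
`copied['d'] = 5` → copied = {'a': 5, 'b': 9, 'd': 5}
`print(original)` → prints {'a': 5, 'b': 9, 'c': 9}
`print(copied)` → prints {'a': 5, 'b': 9, 'd': 5}
`print(aliased)` → prints {'a': 5, 'b': 9, 'c': 9}

Answer:
{'a': 5, 'b': 9, 'c': 9}
{'a': 5, 'b': 9, 'd': 5}
{'a': 5, 'b': 9, 'c': 9}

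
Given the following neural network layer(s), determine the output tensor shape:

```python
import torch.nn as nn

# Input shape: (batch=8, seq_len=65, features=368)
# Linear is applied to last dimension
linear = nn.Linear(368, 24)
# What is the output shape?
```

Input: (8, 65, 368) -> Output: (8, 65, 24)

Answer: (8, 65, 24)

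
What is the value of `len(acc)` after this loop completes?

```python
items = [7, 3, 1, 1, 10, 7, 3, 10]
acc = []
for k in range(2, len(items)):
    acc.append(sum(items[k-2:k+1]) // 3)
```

Number of 3-element averages
`acc` takes the values: [] → [3] → [3, 1] → [3, 1, 4] → [3, 1, 4, 6] → [3, 1, 4, 6, 6] → [3, 1, 4, 6, 6, 6]
So `len(acc)` = 6

Answer: 6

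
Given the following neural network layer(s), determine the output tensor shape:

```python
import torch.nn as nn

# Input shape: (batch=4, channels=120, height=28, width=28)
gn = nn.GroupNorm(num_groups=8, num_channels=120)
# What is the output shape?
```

Input: (4, 120, 28, 28) -> Output: (4, 120, 28, 28)

Answer: (4, 120, 28, 28)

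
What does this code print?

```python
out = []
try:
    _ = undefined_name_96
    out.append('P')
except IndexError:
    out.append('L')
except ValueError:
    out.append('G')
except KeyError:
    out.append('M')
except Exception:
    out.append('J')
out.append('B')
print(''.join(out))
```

Execution trace: 'J' (except Exception) → 'B' (after the try/except). Output: JB

Answer: JB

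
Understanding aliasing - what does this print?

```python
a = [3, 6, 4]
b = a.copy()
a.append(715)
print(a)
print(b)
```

Key concept: list.copy() creates independent copy.
Step by step:
`a = [3, 6, 4]` → a = [3, 6, 4]
`b = a.copy()` → b = [3, 6, 4]
`a.append(715)` → a = [3, 6, 4, 715]
`print(a)` → prints [3, 6, 4, 715]
`print(b)` → prints [3, 6, 4]

Answer:
[3, 6, 4, 715]
[3, 6, 4]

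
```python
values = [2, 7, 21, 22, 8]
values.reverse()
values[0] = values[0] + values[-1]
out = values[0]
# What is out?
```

Trace:
`values = [2, 7, 21, 22, 8]` → values = [2, 7, 21, 22, 8]
`values.reverse()` → values = [8, 22, 21, 7, 2]
`values[0] = values[0] + values[-1]` → values = [10, 22, 21, 7, 2]
`out = values[0]` → out = 10
So out = 10

Answer: 10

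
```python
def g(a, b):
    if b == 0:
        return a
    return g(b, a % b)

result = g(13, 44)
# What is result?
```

g(13, 44) -> g(44, 13) -> g(13, 5) -> g(5, 3) -> g(3, 2) -> g(2, 1) -> g(1, 0) -> 1

Answer: 1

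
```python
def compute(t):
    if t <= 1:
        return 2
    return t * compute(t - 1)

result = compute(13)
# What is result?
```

compute(13) = 13 * 12 * 11 * 10 * 9 * 8 * 7 * 6 * 5 * 4 * 3 * 2 * 2 = 12454041600

Answer: 12454041600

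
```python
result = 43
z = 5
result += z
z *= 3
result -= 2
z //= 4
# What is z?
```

Trace:
`result = 43` → result = 43
`z = 5` → z = 5
`result += z` → result = 48
`z *= 3` → z = 15
`result -= 2` → result = 46
`z //= 4` → z = 3
So z = 3

Answer: 3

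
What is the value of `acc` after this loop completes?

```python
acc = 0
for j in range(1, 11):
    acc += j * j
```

Sum of squares 1² to 10² = 385
`acc` takes the values: 0 → 1 → 5 → 14 → 30 → 55 → 91 → 140 → 204 → 285 → 385

Answer: 385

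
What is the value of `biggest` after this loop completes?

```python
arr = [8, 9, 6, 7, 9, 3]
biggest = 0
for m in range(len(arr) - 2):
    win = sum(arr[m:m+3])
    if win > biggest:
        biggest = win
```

Max sum of 3-element window in [8, 9, 6, 7, 9, 3]
`biggest` takes the values: 0 → 23

Answer: 23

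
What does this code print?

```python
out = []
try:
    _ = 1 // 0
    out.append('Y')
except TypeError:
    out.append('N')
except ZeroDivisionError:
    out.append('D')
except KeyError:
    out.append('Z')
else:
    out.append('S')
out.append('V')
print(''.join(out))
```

Execution trace: 'D' (except ZeroDivisionError) → 'V' (after the try/except). Output: DV

Answer: DV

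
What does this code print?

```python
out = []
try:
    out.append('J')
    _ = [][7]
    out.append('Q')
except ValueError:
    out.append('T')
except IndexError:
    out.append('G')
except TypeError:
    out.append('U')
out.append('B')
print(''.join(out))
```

Execution trace: 'J' (try body) → 'G' (except IndexError) → 'B' (after the try/except). Output: JGB

Answer: JGB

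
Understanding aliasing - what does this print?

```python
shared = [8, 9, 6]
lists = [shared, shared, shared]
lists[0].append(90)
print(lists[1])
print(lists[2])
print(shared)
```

Key concept: list of same reference.
Step by step:
`shared = [8, 9, 6]` → shared = [8, 9, 6]
`lists = [shared, shared, shared]` → lists = [[8, 9, 6], [8, 9, 6], [8, 9, 6]]
`lists[0].append(90)` → shared = [8, 9, 6, 90]; lists = [[8, 9, 6, 90], [8, 9, 6, 90], [8, 9, 6, 90]]
`print(lists[1])` → prints [8, 9, 6, 90]
`print(lists[2])` → prints [8, 9, 6, 90]
`print(shared)` → prints [8, 9, 6, 90]

Answer:
[8, 9, 6, 90]
[8, 9, 6, 90]
[8, 9, 6, 90]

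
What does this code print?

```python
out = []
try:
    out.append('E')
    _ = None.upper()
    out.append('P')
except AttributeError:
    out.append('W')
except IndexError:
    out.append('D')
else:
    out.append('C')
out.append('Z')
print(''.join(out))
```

Execution trace: 'E' (try body) → 'W' (except AttributeError) → 'Z' (after the try/except). Output: EWZ

Answer: EWZ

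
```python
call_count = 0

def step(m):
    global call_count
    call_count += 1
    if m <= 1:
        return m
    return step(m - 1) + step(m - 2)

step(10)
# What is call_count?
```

Calls(m) = 1 + Calls(m-1) + Calls(m-2); Calls(0)=Calls(1)=1. For m=10 this gives 177.

Answer: 177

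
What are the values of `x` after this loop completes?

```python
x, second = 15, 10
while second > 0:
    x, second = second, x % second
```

GCD of 15 and 10
`x` takes the values: 15 → 10 → 5

Answer: 5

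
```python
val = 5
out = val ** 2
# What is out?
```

Trace:
`val = 5` → val = 5
`out = val ** 2` → out = 25
So out = 25

Answer: 25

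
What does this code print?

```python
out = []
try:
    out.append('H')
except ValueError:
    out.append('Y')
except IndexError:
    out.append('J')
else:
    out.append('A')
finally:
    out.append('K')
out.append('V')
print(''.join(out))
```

Execution trace: 'H' (try body, no exception) → 'A' (else) → 'K' (finally) → 'V' (after the try/except). Output: HAKV

Answer: HAKV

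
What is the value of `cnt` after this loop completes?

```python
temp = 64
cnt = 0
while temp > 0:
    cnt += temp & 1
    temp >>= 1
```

Count set bits in 64 (binary: 0b1000000)
`cnt` takes the values: 0 → 1

Answer: 1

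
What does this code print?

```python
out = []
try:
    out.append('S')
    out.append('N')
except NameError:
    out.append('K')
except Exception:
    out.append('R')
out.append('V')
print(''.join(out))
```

Execution trace: 'S' (try body) → 'N' (try body, no exception) → 'V' (after the try/except). Output: SNV

Answer: SNV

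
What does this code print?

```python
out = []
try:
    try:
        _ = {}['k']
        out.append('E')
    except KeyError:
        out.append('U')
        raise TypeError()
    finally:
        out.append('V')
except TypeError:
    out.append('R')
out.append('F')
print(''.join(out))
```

Execution trace: 'U' (inner except KeyError) → 'V' (inner finally) → 'R' (outer except TypeError) → 'F' (after the try/except). Output: UVRF

Answer: UVRF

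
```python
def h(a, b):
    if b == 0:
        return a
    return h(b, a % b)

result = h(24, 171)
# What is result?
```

h(24, 171) -> h(171, 24) -> h(24, 3) -> h(3, 0) -> 3

Answer: 3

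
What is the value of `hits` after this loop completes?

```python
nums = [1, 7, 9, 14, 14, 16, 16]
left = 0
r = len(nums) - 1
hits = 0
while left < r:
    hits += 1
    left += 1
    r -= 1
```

Iterations until pointers meet (list length 7)
`hits` takes the values: 0 → 1 → 2 → 3

Answer: 3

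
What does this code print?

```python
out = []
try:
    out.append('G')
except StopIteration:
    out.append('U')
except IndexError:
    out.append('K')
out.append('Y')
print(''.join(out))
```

Execution trace: 'G' (try body, no exception) → 'Y' (after the try/except). Output: GY

Answer: GY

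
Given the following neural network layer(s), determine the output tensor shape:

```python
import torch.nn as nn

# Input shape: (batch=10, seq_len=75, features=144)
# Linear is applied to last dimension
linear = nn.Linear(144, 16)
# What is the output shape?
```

Input: (10, 75, 144) -> Output: (10, 75, 16)

Answer: (10, 75, 16)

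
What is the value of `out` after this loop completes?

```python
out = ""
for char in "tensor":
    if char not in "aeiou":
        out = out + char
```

Remove vowels from 'tensor'
`out` takes the values: "" → "t" → "tn" → "tns" → "tnsr"

Answer: "tnsr"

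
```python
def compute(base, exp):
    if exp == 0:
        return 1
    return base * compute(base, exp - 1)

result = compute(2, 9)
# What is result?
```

compute(2, 9) = 2 * 2 * 2 * 2 * 2 * 2 * 2 * 2 * 2 = 512

Answer: 512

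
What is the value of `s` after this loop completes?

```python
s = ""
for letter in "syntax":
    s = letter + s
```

Reverse 'syntax'
`s` takes the values: "" → "s" → "ys" → "nys" → "tnys" → "atnys" → "xatnys"

Answer: "xatnys"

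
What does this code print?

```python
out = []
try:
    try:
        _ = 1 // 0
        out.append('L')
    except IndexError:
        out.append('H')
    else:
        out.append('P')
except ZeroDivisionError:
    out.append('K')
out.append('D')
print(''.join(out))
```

Execution trace: 'K' (outer except ZeroDivisionError) → 'D' (after the try/except). Output: KD

Answer: KD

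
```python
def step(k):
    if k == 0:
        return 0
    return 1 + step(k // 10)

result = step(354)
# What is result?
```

Count of digits of 354: 3

Answer: 3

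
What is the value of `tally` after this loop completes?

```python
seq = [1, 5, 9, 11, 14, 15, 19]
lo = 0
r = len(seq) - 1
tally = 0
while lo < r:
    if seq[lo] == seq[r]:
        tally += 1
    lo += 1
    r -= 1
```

Count matching pairs from ends
`tally` takes the values: 0

Answer: 0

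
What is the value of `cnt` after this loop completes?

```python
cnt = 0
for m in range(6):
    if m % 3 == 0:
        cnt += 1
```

Count numbers divisible by 3 in range(6)
`cnt` takes the values: 0 → 1 → 2

Answer: 2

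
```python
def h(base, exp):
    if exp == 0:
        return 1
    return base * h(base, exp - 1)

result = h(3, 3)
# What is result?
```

h(3, 3) = 3 * 3 * 3 = 27

Answer: 27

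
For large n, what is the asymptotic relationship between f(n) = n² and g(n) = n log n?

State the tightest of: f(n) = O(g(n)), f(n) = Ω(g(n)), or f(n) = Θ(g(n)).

n² vs n log n: f(n) = Ω(g(n)) but not O(g(n)) — n² grows strictly faster than n log n.

Answer: f(n) = Ω(g(n)) but not O(g(n)) — n² grows strictly faster than n log n.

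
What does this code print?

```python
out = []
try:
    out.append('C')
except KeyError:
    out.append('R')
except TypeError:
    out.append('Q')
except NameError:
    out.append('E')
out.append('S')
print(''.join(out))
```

Execution trace: 'C' (try body, no exception) → 'S' (after the try/except). Output: CS

Answer: CS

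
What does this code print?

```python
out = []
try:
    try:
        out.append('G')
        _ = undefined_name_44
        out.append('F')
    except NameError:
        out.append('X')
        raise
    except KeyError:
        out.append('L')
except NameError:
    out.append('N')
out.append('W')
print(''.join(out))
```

Execution trace: 'G' (inner try body) → 'X' (inner except NameError) → 'N' (outer except NameError) → 'W' (after the try/except). Output: GXNW

Answer: GXNW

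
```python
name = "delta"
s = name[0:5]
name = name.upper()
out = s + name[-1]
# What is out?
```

Trace:
`name = "delta"` → name = 'delta'
`s = name[0:5]` → s = 'delta'
`name = name.upper()` → name = 'DELTA'
`out = s + name[-1]` → out = 'deltaA'
So out = 'deltaA'

Answer: 'deltaA'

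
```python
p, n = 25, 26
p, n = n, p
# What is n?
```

Trace:
`p, n = 25, 26` → p = 25; n = 26
`p, n = n, p` → p = 26; n = 25
So n = 25

Answer: 25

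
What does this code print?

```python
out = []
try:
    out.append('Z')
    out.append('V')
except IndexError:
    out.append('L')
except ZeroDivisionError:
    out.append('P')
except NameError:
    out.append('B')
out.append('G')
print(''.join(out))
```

Execution trace: 'Z' (try body) → 'V' (try body, no exception) → 'G' (after the try/except). Output: ZVG

Answer: ZVG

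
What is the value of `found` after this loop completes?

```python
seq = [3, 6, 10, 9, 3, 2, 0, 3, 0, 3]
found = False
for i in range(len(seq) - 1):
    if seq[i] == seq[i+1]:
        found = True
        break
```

Check consecutive duplicates in [3, 6, 10, 9, 3, 2, 0, 3, 0, 3]
`found` takes the values: False

Answer: False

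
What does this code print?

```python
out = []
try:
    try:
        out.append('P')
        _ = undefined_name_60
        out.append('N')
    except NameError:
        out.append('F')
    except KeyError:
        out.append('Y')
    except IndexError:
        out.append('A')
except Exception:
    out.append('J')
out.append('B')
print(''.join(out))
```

Execution trace: 'P' (inner try body) → 'F' (inner except NameError) → 'B' (after the try/except). Output: PFB

Answer: PFB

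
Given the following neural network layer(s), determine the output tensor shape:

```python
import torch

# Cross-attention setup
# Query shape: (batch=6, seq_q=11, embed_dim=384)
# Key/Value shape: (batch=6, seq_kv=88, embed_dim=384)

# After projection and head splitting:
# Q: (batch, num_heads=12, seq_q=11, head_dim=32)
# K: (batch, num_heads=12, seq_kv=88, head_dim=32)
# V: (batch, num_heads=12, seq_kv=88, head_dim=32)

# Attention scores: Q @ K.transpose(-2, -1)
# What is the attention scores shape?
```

Input: (6, 11, 384) -> Output: (6, 12, 11, 88)

Answer: (6, 12, 11, 88)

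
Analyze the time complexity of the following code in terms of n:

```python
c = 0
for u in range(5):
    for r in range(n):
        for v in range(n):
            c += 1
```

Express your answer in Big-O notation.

Each loop level contributes: 1 × n × n. Multiplying the contributions gives O(n^2).

Answer: O(n^2)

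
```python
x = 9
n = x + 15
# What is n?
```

Trace:
`x = 9` → x = 9
`n = x + 15` → n = 24
So n = 24

Answer: 24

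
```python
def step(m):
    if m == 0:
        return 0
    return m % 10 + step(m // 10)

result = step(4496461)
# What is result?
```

Sum of digits of 4496461: 1 + 6 + 4 + 6 + 9 + 4 + 4 = 34

Answer: 34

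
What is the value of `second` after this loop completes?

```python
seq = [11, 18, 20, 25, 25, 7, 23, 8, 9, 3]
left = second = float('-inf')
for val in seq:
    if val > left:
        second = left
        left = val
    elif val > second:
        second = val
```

Second largest (with repeats) in [11, 18, 20, 25, 25, 7, 23, 8, 9, 3]
`second` takes the values: -inf → 11 → 18 → 20 → 25

Answer: 25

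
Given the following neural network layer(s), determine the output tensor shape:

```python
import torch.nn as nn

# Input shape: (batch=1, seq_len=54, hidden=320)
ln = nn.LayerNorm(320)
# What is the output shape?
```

Input: (1, 54, 320) -> Output: (1, 54, 320)

Answer: (1, 54, 320)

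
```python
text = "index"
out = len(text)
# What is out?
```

Trace:
`text = "index"` → text = 'index'
`out = len(text)` → out = 5
So out = 5

Answer: 5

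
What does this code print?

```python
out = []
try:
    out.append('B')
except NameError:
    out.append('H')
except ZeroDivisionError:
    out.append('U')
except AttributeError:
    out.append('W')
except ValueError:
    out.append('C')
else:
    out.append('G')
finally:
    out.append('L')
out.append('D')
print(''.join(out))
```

Execution trace: 'B' (try body, no exception) → 'G' (else) → 'L' (finally) → 'D' (after the try/except). Output: BGLD

Answer: BGLD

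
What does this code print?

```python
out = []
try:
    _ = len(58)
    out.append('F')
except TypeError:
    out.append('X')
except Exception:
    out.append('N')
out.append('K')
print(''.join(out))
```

Execution trace: 'X' (except TypeError) → 'K' (after the try/except). Output: XK

Answer: XK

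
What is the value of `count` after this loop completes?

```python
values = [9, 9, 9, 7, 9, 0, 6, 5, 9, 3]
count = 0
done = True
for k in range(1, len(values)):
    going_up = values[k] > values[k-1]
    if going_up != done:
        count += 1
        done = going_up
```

Count direction changes in [9, 9, 9, 7, 9, 0, 6, 5, 9, 3]
`count` takes the values: 0 → 1 → 2 → 3 → 4 → 5 → 6 → 7

Answer: 7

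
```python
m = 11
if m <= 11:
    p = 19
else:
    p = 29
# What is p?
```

Trace:
`m = 11` → m = 11
`if m <= 11: ...` → m <= 11 is True → p = 19
So p = 19

Answer: 19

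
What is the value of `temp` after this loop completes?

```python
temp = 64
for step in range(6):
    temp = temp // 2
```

Halve 6 times: 64 // 2^6 = 1
`temp` takes the values: 64 → 32 → 16 → 8 → 4 → 2 → 1

Answer: 1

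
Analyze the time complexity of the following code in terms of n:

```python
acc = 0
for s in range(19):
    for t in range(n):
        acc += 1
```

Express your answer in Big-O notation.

Each loop level contributes: 1 × n. Multiplying the contributions gives O(n).

Answer: O(n)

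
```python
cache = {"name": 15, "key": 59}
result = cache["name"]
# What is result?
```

Trace:
`cache = {"name": 15, "key": 59}` → cache = {'name': 15, 'key': 59}
`result = cache["name"]` → result = 15
So result = 15

Answer: 15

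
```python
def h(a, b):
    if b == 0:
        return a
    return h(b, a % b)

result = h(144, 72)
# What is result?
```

h(144, 72) -> h(72, 0) -> 72

Answer: 72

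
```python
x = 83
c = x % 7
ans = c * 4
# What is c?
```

Trace:
`x = 83` → x = 83
`c = x % 7` → c = 6
`ans = c * 4` → ans = 24
So c = 6

Answer: 6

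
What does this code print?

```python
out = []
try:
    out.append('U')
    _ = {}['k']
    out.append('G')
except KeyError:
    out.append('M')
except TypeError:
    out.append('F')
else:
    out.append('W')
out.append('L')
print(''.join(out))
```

Execution trace: 'U' (try body) → 'M' (except KeyError) → 'L' (after the try/except). Output: UML

Answer: UML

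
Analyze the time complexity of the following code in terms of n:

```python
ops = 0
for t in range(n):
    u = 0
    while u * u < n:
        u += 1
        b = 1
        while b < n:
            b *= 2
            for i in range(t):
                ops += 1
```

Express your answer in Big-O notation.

Each loop level contributes: n × √n × log n × n. Multiplying the contributions gives O(n^2√n log n).

Answer: O(n^2√n log n)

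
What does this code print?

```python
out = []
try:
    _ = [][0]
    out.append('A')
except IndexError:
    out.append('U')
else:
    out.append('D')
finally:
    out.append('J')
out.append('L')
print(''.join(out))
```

Execution trace: 'U' (except IndexError) → 'J' (finally) → 'L' (after the try/except). Output: UJL

Answer: UJL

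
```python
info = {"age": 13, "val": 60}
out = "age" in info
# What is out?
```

Trace:
`info = {"age": 13, "val": 60}` → info = {'age': 13, 'val': 60}
`out = "age" in info` → out = True
So out = True

Answer: True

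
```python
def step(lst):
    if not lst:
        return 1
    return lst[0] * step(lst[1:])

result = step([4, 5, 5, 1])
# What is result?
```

Product over [4, 5, 5, 1] = 4 * 5 * 5 * 1 = 100

Answer: 100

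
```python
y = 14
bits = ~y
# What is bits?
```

Trace:
`y = 14` → y = 14
`bits = ~y` → bits = -15
So bits = -15

Answer: -15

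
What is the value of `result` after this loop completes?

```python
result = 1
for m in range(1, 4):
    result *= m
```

3! = 6
`result` takes the values: 1 → 2 → 6

Answer: 6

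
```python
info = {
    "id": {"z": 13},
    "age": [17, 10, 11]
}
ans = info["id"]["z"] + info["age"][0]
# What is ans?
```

Trace:
`info = { ...` → info = {'id': {'z': 13}, 'age': [17, 10, 11]}
`ans = info["id"]["z"] + info["age"][0]` → ans = 30
So ans = 30

Answer: 30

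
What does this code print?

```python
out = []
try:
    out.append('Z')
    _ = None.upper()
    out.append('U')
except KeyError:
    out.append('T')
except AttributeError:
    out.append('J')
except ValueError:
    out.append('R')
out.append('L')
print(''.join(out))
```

Execution trace: 'Z' (try body) → 'J' (except AttributeError) → 'L' (after the try/except). Output: ZJL

Answer: ZJL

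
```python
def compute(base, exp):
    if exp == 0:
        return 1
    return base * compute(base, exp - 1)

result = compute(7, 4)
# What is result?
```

compute(7, 4) = 7 * 7 * 7 * 7 = 2401

Answer: 2401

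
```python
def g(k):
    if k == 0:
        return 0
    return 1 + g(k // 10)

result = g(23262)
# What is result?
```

Count of digits of 23262: 5

Answer: 5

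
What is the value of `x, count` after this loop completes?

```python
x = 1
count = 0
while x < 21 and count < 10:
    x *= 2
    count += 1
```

Double until >= 21 or 10 iterations
`x, count` takes the values: (1, 0) → (2, 0) → (2, 1) → (4, 1) → (4, 2) → (8, 2) → (8, 3) → (16, 3) → (16, 4) → (32, 4) → (32, 5)

Answer: 32, 5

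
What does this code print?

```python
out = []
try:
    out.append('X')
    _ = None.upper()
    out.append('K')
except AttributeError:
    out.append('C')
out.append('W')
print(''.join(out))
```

Execution trace: 'X' (try body) → 'C' (except AttributeError) → 'W' (after the try/except). Output: XCW

Answer: XCW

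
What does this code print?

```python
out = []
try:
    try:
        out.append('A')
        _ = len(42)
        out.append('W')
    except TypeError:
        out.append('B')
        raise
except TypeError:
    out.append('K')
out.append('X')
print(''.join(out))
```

Execution trace: 'A' (inner try body) → 'B' (inner except TypeError) → 'K' (outer except TypeError) → 'X' (after the try/except). Output: ABKX

Answer: ABKX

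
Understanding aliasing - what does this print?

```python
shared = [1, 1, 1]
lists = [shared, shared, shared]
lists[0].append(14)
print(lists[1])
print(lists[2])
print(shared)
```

Key concept: list of same reference.
Step by step:
`shared = [1, 1, 1]` → shared = [1, 1, 1]
`lists = [shared, shared, shared]` → lists = [[1, 1, 1], [1, 1, 1], [1, 1, 1]]
`lists[0].append(14)` → shared = [1, 1, 1, 14]; lists = [[1, 1, 1, 14], [1, 1, 1, 14], [1, 1, 1, 14]]
`print(lists[1])` → prints [1, 1, 1, 14]
`print(lists[2])` → prints [1, 1, 1, 14]
`print(shared)` → prints [1, 1, 1, 14]

Answer:
[1, 1, 1, 14]
[1, 1, 1, 14]
[1, 1, 1, 14]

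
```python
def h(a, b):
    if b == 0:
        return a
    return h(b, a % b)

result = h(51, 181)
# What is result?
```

h(51, 181) -> h(181, 51) -> h(51, 28) -> h(28, 23) -> h(23, 5) -> h(5, 3) -> h(3, 2) -> h(2, 1) -> h(1, 0) -> 1

Answer: 1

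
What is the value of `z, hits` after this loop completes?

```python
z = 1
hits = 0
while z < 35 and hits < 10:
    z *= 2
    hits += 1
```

Double until >= 35 or 10 iterations
`z, hits` takes the values: (1, 0) → (2, 0) → (2, 1) → (4, 1) → (4, 2) → (8, 2) → (8, 3) → (16, 3) → (16, 4) → (32, 4) → (32, 5) → (64, 5) → (64, 6)

Answer: 64, 6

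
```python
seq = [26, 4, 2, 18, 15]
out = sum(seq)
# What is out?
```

Trace:
`seq = [26, 4, 2, 18, 15]` → seq = [26, 4, 2, 18, 15]
`out = sum(seq)` → out = 65
So out = 65

Answer: 65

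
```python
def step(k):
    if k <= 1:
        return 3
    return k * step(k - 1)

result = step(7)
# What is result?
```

step(7) = 7 * 6 * 5 * 4 * 3 * 2 * 3 = 15120

Answer: 15120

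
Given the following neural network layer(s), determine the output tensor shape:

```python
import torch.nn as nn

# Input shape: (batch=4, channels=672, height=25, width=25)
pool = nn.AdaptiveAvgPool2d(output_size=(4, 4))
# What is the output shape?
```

Input: (4, 672, 25, 25) -> Output: (4, 672, 4, 4)

Answer: (4, 672, 4, 4)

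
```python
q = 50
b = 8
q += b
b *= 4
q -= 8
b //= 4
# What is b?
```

Trace:
`q = 50` → q = 50
`b = 8` → b = 8
`q += b` → q = 58
`b *= 4` → b = 32
`q -= 8` → q = 50
`b //= 4` → b = 8
So b = 8

Answer: 8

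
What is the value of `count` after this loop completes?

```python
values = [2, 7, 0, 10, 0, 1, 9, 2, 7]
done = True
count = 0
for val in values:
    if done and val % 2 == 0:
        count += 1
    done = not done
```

Count even values at even positions
`count` takes the values: 0 → 1 → 2 → 3

Answer: 3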